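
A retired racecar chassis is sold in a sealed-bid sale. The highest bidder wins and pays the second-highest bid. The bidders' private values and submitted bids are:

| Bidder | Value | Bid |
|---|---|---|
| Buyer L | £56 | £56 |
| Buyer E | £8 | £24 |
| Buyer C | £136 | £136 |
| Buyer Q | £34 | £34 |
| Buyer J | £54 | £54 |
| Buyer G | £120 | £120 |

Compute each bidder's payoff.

Ranking the bids: Buyer C £136, then Buyer G £120, then Buyer L £56, then Buyer J £54, then Buyer Q £34, then Buyer E £24.
Buyer C has the top bid and wins; the price is the second-highest bid, £120.
Buyer C's payoff = £136 − £120 = £16. All other bidders lose, so their payoff is 0.

Payoffs: Buyer L £0, Buyer E £0, Buyer C £16, Buyer Q £0, Buyer J £0, Buyer G £0.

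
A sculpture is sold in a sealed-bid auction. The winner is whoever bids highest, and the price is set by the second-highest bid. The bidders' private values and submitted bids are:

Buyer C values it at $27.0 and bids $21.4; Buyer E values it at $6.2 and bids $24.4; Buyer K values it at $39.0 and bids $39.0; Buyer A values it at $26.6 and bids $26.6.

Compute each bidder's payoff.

Sorted high to low: Buyer K $39.0 > Buyer A $26.6 > Buyer E $24.4 > Buyer C $21.4.
Buyer K has the top bid and wins; the price is the second-highest bid, $26.6.
Buyer K's payoff = $39.0 − $26.6 = $12.4. All other bidders lose, so their payoff is 0.

Buyer C $0.0, Buyer E $0.0, Buyer K $12.4, Buyer A $0.0.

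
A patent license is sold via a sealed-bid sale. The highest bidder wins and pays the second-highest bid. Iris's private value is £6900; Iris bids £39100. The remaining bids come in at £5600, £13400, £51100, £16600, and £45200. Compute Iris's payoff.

Highest competing bid: £51100.
Iris's bid £39100 is not the highest, so Iris loses, pays nothing, and earns zero payoff.

£0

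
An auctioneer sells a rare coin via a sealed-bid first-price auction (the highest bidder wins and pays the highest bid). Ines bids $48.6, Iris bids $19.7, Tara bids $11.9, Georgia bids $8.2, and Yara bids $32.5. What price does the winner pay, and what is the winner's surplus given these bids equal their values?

Bids in descending order: Ines $48.6, then Yara $32.5, then Iris $19.7, then Tara $11.9, then Georgia $8.2.
Ines is the highest bidder, so Ines wins.
Under the first-price rule, the price is the highest bid: $48.6.
Surplus = $48.6 − $48.6 = $0.0.

Price $48.6; surplus $0.0.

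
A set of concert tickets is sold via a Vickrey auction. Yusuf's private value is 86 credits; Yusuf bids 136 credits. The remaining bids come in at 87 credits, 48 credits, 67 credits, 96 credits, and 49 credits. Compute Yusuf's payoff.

Payoff = -10 credits.

Highest competing bid: 96 credits.
Yusuf's bid 136 credits is the highest overall, so Yusuf wins and pays the second-highest bid, 96 credits.
Payoff = value − price = 86 credits − 96 credits = -10 credits.
Overbidding won the item at a price above value — truthful bidding would have avoided this loss.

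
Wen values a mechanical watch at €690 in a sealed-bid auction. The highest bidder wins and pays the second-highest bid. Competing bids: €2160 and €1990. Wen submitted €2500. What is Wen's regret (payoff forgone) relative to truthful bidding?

The highest competing bid is €2160.
Bidding truthfully at €690: the top bid is €2160 (a rival), so Wen loses. Payoff = €0.
Bidding €2500: Wen has the top bid, wins, and pays the second-highest bid €2160. Payoff = €690 − €2160 = -€1470.
Regret = truthful payoff − actual payoff = €0 − -€1470 = €1470.

Payoff forgone: €1470.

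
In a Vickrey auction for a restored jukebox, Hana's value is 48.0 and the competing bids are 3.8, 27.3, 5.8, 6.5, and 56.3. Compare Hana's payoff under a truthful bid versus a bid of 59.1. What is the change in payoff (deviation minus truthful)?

The highest competing bid is 56.3.
Bidding truthfully at 48.0: the top bid is 56.3 (a rival), so Hana loses. Payoff = 0.0.
Bidding 59.1: Hana has the top bid, wins, and pays the second-highest bid 56.3. Payoff = 48.0 − 56.3 = -8.3.
Change = -8.3 − 0.0 = -8.3.
This is the dominant-strategy logic: truthful bidding weakly beats any alternative.

Payoff change: -8.3.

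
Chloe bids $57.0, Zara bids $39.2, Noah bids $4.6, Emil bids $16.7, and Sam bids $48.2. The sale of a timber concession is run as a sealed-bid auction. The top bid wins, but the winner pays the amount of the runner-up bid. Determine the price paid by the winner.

The winner pays $48.2.

Ranking the bids: Chloe $57.0, then Sam $48.2, then Zara $39.2, then Emil $16.7, then Noah $4.6.
Chloe has the highest bid, so Chloe wins.
The second-highest bid is $48.2, so that is what Chloe pays.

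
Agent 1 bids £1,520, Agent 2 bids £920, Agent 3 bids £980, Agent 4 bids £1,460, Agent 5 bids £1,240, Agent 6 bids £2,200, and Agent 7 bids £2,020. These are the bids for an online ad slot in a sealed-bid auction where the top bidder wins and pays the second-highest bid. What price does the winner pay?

Ordered from highest: Agent 6 £2,200, then Agent 7 £2,020, then Agent 1 £1,520, then Agent 4 £1,460, then Agent 5 £1,240, then Agent 3 £980, then Agent 2 £920.
Agent 6 is the highest bidder, so Agent 6 wins.
Under the second-price rule, the price is the second-highest bid: £2,020.

The winner pays £2,020.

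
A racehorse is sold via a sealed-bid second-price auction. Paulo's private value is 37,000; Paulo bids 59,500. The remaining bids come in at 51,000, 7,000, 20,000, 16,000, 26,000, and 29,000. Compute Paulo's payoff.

Highest competing bid: 51,000.
Paulo's bid 59,500 is the highest overall, so Paulo wins and pays the second-highest bid, 51,000.
Payoff = value − price = 37,000 − 51,000 = -14,000.

Paulo's payoff: -14,000.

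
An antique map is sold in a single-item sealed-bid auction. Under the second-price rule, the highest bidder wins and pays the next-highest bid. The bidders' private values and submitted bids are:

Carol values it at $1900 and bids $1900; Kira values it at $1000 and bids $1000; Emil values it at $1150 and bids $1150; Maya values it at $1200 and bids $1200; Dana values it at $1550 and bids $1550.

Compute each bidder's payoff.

Bids in descending order: Carol $1900 > Dana $1550 > Maya $1200 > Emil $1150 > Kira $1000.
Carol has the top bid and wins; the price is the second-highest bid, $1550.
Carol's payoff = $1900 − $1550 = $350. All other bidders lose, so their payoff is 0.

Carol $350, Kira $0, Emil $0, Maya $0, Dana $0.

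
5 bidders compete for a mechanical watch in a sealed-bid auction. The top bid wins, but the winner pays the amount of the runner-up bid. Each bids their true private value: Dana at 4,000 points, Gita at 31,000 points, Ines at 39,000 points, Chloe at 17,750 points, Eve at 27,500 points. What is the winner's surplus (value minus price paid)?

Sorted high to low: Ines 39,000 points; Gita 31,000 points; Eve 27,500 points; Chloe 17,750 points; Dana 4,000 points.
Ines wins with the top bid and pays the second-highest, 31,000 points.
Surplus = 39,000 points − 31,000 points = 8,000 points.

8,000 points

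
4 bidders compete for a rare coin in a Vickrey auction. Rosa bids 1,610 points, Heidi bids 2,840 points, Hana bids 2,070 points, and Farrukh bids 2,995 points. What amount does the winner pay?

2,840 points

Bids in descending order: Farrukh 2,995 points > Heidi 2,840 points > Hana 2,070 points > Rosa 1,610 points.
Farrukh has the highest bid, so Farrukh wins.
The second-highest bid is 2,840 points, so that is what Farrukh pays.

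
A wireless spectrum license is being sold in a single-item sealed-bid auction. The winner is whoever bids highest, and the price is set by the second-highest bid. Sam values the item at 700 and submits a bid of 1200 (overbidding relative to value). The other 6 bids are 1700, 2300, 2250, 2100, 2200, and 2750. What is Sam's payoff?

0

Highest competing bid: 2750.
Sam's bid 1200 is not the highest, so Sam loses, pays nothing, and earns zero payoff.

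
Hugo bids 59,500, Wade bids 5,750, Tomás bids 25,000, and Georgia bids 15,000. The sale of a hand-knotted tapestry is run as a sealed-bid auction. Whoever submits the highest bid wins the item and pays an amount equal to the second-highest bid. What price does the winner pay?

25,000

Sorted high to low: Hugo 59,500 > Tomás 25,000 > Georgia 15,000 > Wade 5,750.
Hugo has the highest bid, so Hugo wins.
The second-highest bid is 25,000, so that is what Hugo pays.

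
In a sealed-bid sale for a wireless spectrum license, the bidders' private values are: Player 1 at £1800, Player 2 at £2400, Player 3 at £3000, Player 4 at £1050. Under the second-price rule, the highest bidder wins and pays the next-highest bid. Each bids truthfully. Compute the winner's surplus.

£600

Ordered from highest: Player 3 £3000; Player 2 £2400; Player 1 £1800; Player 4 £1050.
Player 3 wins with the top bid and pays the second-highest, £2400.
Surplus = £3000 − £2400 = £600.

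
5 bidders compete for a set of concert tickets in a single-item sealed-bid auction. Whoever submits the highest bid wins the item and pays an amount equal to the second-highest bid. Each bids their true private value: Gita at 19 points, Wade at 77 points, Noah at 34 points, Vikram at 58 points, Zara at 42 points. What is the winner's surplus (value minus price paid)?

19 points

Ranking the bids: Wade 77 points; Vikram 58 points; Zara 42 points; Noah 34 points; Gita 19 points.
Wade wins with the top bid and pays the second-highest, 58 points.
Surplus = 77 points − 58 points = 19 points.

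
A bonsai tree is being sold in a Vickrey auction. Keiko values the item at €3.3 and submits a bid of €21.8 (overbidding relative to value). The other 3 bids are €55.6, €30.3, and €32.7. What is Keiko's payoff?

€0.0

Highest competing bid: €55.6.
Keiko's bid €21.8 is not the highest, so Keiko loses, pays nothing, and earns zero payoff.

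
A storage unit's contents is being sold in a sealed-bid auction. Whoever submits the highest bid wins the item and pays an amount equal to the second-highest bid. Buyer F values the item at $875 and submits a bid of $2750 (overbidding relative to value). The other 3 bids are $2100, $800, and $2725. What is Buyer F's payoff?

Highest competing bid: $2725.
Buyer F's bid $2750 is the highest overall, so Buyer F wins and pays the second-highest bid, $2725.
Payoff = value − price = $875 − $2725 = -$1850.

Buyer F's payoff: -$1850.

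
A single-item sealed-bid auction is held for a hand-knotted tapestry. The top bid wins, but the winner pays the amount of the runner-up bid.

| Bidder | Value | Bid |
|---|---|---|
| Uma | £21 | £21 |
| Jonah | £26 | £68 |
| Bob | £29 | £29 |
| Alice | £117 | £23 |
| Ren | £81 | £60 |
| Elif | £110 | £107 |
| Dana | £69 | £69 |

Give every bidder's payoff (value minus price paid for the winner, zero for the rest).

Sorted high to low: Elif £107, then Dana £69, then Jonah £68, then Ren £60, then Bob £29, then Alice £23, then Uma £21.
Elif has the top bid and wins; the price is the second-highest bid, £69.
Elif's payoff = £110 − £69 = £41. All other bidders lose, so their payoff is 0.

Payoffs: Uma £0, Jonah £0, Bob £0, Alice £0, Ren £0, Elif £41, Dana £0.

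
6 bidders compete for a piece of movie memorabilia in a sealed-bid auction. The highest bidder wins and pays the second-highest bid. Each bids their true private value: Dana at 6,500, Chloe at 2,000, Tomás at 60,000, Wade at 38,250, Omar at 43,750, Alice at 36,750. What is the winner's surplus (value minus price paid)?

Sorted high to low: Tomás 60,000 > Omar 43,750 > Wade 38,250 > Alice 36,750 > Dana 6,500 > Chloe 2,000.
Tomás wins with the top bid and pays the second-highest, 43,750.
Surplus = 60,000 − 43,750 = 16,250.

Winner's surplus: 16,250.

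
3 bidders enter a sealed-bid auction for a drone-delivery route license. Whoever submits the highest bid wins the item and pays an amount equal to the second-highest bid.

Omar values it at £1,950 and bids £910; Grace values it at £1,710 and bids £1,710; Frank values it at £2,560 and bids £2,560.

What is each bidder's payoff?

Ordered from highest: Frank £2,560, then Grace £1,710, then Omar £910.
Frank has the top bid and wins; the price is the second-highest bid, £1,710.
Frank's payoff = £2,560 − £1,710 = £850. All other bidders lose, so their payoff is 0.

Payoffs: Omar £0, Grace £0, Frank £850.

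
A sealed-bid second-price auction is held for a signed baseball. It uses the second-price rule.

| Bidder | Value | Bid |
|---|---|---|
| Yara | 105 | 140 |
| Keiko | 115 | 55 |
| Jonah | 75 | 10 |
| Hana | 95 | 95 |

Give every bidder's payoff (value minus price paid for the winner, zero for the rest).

Yara 10, Keiko 0, Jonah 0, Hana 0.

Ordered from highest: Yara 140; Hana 95; Keiko 55; Jonah 10.
Yara has the top bid and wins; the price is the second-highest bid, 95.
Yara's payoff = 105 − 95 = 10. All other bidders lose, so their payoff is 0.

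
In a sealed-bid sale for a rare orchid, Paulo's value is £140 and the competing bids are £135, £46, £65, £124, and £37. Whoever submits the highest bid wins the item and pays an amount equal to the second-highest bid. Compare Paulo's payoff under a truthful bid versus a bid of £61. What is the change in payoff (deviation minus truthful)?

The highest competing bid is £135.
Bidding truthfully at £140: Paulo has the top bid, wins, and pays the second-highest bid £135. Payoff = £140 − £135 = £5.
Bidding £61: the top bid is £135 (a rival), so Paulo loses. Payoff = £0.
Change = £0 − £5 = -£5.

Change in payoff: -£5.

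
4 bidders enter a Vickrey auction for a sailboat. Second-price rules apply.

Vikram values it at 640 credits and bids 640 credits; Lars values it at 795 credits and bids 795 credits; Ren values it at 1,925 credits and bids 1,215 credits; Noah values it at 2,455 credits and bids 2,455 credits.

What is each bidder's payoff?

Sorted high to low: Noah 2,455 credits; Ren 1,215 credits; Lars 795 credits; Vikram 640 credits.
Noah has the top bid and wins; the price is the second-highest bid, 1,215 credits.
Noah's payoff = 2,455 credits − 1,215 credits = 1,240 credits. All other bidders lose, so their payoff is 0.

Payoffs: Vikram 0 credits, Lars 0 credits, Ren 0 credits, Noah 1,240 credits.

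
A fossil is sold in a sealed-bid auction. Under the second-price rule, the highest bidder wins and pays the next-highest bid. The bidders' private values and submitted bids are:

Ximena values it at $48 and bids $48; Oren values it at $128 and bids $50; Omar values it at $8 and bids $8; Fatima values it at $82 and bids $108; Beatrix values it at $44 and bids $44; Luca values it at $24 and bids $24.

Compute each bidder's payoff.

Payoffs: Ximena $0, Oren $0, Omar $0, Fatima $32, Beatrix $0, Luca $0.

Bids in descending order: Fatima $108 > Oren $50 > Ximena $48 > Beatrix $44 > Luca $24 > Omar $8.
Fatima has the top bid and wins; the price is the second-highest bid, $50.
Fatima's payoff = $82 − $50 = $32. All other bidders lose, so their payoff is 0.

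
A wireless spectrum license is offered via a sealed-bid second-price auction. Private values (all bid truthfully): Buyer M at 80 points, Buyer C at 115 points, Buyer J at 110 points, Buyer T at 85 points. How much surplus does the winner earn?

Bids in descending order: Buyer C 115 points > Buyer J 110 points > Buyer T 85 points > Buyer M 80 points.
Buyer C wins with the top bid and pays the second-highest, 110 points.
Surplus = 115 points − 110 points = 5 points.

Surplus = 5 points.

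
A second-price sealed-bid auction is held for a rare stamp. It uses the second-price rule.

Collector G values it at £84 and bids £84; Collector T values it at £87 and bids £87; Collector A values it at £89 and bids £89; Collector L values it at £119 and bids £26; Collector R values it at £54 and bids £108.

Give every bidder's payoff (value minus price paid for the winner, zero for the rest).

Payoffs: Collector G £0, Collector T £0, Collector A £0, Collector L £0, Collector R -£35.

Ranking the bids: Collector R £108, then Collector A £89, then Collector T £87, then Collector G £84, then Collector L £26.
Collector R has the top bid and wins; the price is the second-highest bid, £89.
Collector R's payoff = £54 − £89 = -£35. All other bidders lose, so their payoff is 0.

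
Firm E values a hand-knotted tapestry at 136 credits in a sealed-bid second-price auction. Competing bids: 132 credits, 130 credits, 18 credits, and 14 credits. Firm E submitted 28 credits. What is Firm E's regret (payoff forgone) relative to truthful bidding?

4 credits

The highest competing bid is 132 credits.
Bidding truthfully at 136 credits: Firm E has the top bid, wins, and pays the second-highest bid 132 credits. Payoff = 136 credits − 132 credits = 4 credits.
Bidding 28 credits: the top bid is 132 credits (a rival), so Firm E loses. Payoff = 0 credits.
Regret = truthful payoff − actual payoff = 4 credits − 0 credits = 4 credits.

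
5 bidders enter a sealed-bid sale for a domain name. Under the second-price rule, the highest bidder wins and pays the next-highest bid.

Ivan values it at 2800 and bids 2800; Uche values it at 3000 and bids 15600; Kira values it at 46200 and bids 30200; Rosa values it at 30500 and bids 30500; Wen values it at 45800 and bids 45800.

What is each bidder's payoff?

Sorted high to low: Wen 45800; Rosa 30500; Kira 30200; Uche 15600; Ivan 2800.
Wen has the top bid and wins; the price is the second-highest bid, 30500.
Wen's payoff = 45800 − 30500 = 15300. All other bidders lose, so their payoff is 0.

Ivan 0, Uche 0, Kira 0, Rosa 0, Wen 15300.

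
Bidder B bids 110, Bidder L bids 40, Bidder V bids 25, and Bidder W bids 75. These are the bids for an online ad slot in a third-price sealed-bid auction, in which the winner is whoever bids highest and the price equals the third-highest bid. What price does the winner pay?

Price paid: 40.

Ordered from highest: Bidder B 110; Bidder W 75; Bidder L 40; Bidder V 25.
Bidder B is the highest bidder, so Bidder B wins.
Under the third-price rule, the price is the third-highest bid: 40.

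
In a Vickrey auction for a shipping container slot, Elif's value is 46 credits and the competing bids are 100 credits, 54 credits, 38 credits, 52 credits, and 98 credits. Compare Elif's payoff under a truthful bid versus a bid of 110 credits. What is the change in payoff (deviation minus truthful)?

The highest competing bid is 100 credits.
Bidding truthfully at 46 credits: the top bid is 100 credits (a rival), so Elif loses. Payoff = 0 credits.
Bidding 110 credits: Elif has the top bid, wins, and pays the second-highest bid 100 credits. Payoff = 46 credits − 100 credits = -54 credits.
Change = -54 credits − 0 credits = -54 credits.

-54 credits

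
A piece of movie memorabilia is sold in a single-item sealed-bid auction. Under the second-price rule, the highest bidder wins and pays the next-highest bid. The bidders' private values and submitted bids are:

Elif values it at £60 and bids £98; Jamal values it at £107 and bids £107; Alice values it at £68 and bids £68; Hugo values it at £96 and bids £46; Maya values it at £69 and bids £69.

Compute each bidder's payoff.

Bids in descending order: Jamal £107; Elif £98; Maya £69; Alice £68; Hugo £46.
Jamal has the top bid and wins; the price is the second-highest bid, £98.
Jamal's payoff = £107 − £98 = £9. All other bidders lose, so their payoff is 0.

Payoffs: Elif £0, Jamal £9, Alice £0, Hugo £0, Maya £0.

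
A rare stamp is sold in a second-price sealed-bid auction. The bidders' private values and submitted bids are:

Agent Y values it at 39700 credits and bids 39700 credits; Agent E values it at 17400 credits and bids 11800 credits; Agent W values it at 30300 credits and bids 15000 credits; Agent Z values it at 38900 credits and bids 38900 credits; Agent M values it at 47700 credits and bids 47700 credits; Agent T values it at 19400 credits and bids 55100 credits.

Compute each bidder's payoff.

Payoffs: Agent Y 0 credits, Agent E 0 credits, Agent W 0 credits, Agent Z 0 credits, Agent M 0 credits, Agent T -28300 credits.

Ordered from highest: Agent T 55100 credits, then Agent M 47700 credits, then Agent Y 39700 credits, then Agent Z 38900 credits, then Agent W 15000 credits, then Agent E 11800 credits.
Agent T has the top bid and wins; the price is the second-highest bid, 47700 credits.
Agent T's payoff = 19400 credits − 47700 credits = -28300 credits. All other bidders lose, so their payoff is 0.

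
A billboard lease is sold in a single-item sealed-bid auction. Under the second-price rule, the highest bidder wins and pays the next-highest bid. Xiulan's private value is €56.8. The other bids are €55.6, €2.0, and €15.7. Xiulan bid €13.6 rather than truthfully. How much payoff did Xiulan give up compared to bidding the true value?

Payoff forgone: €1.2.

The highest competing bid is €55.6.
Bidding truthfully at €56.8: Xiulan has the top bid, wins, and pays the second-highest bid €55.6. Payoff = €56.8 − €55.6 = €1.2.
Bidding €13.6: the top bid is €55.6 (a rival), so Xiulan loses. Payoff = €0.0.
Regret = truthful payoff − actual payoff = €1.2 − €0.0 = €1.2.
This is the dominant-strategy logic: truthful bidding weakly beats any alternative.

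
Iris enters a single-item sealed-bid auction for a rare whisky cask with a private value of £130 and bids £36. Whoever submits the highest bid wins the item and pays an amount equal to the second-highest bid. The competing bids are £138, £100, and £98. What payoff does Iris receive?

Highest competing bid: £138.
Iris's bid £36 is not the highest, so Iris loses, pays nothing, and earns zero payoff.

£0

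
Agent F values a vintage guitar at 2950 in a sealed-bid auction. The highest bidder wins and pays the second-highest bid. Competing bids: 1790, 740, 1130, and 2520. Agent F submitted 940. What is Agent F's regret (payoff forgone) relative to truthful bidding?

The highest competing bid is 2520.
Bidding truthfully at 2950: Agent F has the top bid, wins, and pays the second-highest bid 2520. Payoff = 2950 − 2520 = 430.
Bidding 940: the top bid is 2520 (a rival), so Agent F loses. Payoff = 0.
Regret = truthful payoff − actual payoff = 430 − 0 = 430.

Regret: 430.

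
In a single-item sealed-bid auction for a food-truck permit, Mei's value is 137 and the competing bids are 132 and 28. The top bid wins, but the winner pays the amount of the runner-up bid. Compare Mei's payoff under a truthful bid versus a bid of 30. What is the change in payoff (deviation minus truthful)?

The highest competing bid is 132.
Bidding truthfully at 137: Mei has the top bid, wins, and pays the second-highest bid 132. Payoff = 137 − 132 = 5.
Bidding 30: the top bid is 132 (a rival), so Mei loses. Payoff = 0.
Change = 0 − 5 = -5.
This is the dominant-strategy logic: truthful bidding weakly beats any alternative.

Change in payoff: -5.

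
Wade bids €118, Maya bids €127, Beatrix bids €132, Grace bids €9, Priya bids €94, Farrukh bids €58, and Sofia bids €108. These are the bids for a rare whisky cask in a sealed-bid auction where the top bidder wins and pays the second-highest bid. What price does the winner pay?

€127

Ordered from highest: Beatrix €132, then Maya €127, then Wade €118, then Sofia €108, then Priya €94, then Farrukh €58, then Grace €9.
Beatrix is the highest bidder, so Beatrix wins.
Under the second-price rule, the price is the second-highest bid: €127.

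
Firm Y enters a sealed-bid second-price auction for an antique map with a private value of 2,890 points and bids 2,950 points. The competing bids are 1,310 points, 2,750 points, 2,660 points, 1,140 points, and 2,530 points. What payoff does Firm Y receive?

140 points

Highest competing bid: 2,750 points.
Firm Y's bid 2,950 points is the highest overall, so Firm Y wins and pays the second-highest bid, 2,750 points.
Payoff = value − price = 2,890 points − 2,750 points = 140 points.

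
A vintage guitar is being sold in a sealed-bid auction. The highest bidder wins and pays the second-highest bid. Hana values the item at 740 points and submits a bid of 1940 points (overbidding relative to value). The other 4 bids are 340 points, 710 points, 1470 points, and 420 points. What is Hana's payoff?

Highest competing bid: 1470 points.
Hana's bid 1940 points is the highest overall, so Hana wins and pays the second-highest bid, 1470 points.
Payoff = value − price = 740 points − 1470 points = -730 points.

-730 points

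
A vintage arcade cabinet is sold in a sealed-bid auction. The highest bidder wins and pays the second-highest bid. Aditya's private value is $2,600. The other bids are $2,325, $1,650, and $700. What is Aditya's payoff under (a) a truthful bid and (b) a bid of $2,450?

The highest competing bid is $2,325.
Bidding truthfully at $2,600: Aditya has the top bid, wins, and pays the second-highest bid $2,325. Payoff = $2,600 − $2,325 = $275.
Bidding $2,450: Aditya has the top bid, wins, and pays the second-highest bid $2,325. Payoff = $2,600 − $2,325 = $275.

(a) $275  (b) $275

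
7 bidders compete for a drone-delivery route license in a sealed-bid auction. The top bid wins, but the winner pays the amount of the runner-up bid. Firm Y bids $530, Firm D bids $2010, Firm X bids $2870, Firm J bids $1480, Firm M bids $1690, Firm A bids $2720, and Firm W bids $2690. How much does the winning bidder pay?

Bids in descending order: Firm X $2870; Firm A $2720; Firm W $2690; Firm D $2010; Firm M $1690; Firm J $1480; Firm Y $530.
Firm X has the highest bid, so Firm X wins.
The second-highest bid is $2720, so that is what Firm X pays.

The winner pays $2720.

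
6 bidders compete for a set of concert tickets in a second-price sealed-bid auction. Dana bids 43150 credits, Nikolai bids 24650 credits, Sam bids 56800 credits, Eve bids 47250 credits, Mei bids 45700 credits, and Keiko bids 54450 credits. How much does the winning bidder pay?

Ordered from highest: Sam 56800 credits > Keiko 54450 credits > Eve 47250 credits > Mei 45700 credits > Dana 43150 credits > Nikolai 24650 credits.
Sam has the highest bid, so Sam wins.
The second-highest bid is 54450 credits, so that is what Sam pays.

Price paid: 54450 credits.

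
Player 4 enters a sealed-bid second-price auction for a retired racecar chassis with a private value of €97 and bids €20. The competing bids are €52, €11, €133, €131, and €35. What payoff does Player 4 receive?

Highest competing bid: €133.
Player 4's bid €20 is not the highest, so Player 4 loses, pays nothing, and earns zero payoff.

€0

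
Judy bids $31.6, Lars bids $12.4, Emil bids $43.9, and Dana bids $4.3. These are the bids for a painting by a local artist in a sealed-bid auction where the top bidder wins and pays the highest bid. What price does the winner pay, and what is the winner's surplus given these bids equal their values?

Ordered from highest: Emil $43.9 > Judy $31.6 > Lars $12.4 > Dana $4.3.
Emil is the highest bidder, so Emil wins.
Under the first-price rule, the price is the highest bid: $43.9.
Surplus = $43.9 − $43.9 = $0.0.

Price $43.9; surplus $0.0.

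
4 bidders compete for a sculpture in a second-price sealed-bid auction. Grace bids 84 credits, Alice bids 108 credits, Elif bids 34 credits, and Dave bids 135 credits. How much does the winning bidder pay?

Price paid: 108 credits.

Ordered from highest: Dave 135 credits > Alice 108 credits > Grace 84 credits > Elif 34 credits.
Dave has the highest bid, so Dave wins.
The second-highest bid is 108 credits, so that is what Dave pays.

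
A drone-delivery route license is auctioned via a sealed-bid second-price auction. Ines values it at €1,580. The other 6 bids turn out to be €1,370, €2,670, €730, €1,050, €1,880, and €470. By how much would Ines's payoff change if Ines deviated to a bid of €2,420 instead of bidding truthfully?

The highest competing bid is €2,670.
Bidding truthfully at €1,580: the top bid is €2,670 (a rival), so Ines loses. Payoff = €0.
Bidding €2,420: the top bid is €2,670 (a rival), so Ines loses. Payoff = €0.
Change = €0 − €0 = €0.
The bid only affects whether you win, not the price — here both bids land on the same side of the top rival bid, so the deviation is payoff-neutral.

Change in payoff: €0.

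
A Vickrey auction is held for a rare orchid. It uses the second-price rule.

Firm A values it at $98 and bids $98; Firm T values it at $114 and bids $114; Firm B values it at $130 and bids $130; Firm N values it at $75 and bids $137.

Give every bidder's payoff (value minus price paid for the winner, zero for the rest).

Payoffs: Firm A $0, Firm T $0, Firm B $0, Firm N -$55.

Sorted high to low: Firm N $137, then Firm B $130, then Firm T $114, then Firm A $98.
Firm N has the top bid and wins; the price is the second-highest bid, $130.
Firm N's payoff = $75 − $130 = -$55. All other bidders lose, so their payoff is 0.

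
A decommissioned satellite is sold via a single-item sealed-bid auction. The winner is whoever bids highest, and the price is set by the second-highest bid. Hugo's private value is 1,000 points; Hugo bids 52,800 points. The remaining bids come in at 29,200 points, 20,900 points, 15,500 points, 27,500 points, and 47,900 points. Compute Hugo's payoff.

Highest competing bid: 47,900 points.
Hugo's bid 52,800 points is the highest overall, so Hugo wins and pays the second-highest bid, 47,900 points.
Payoff = value − price = 1,000 points − 47,900 points = -46,900 points.
Overbidding won the item at a price above value — truthful bidding would have avoided this loss.

-46,900 points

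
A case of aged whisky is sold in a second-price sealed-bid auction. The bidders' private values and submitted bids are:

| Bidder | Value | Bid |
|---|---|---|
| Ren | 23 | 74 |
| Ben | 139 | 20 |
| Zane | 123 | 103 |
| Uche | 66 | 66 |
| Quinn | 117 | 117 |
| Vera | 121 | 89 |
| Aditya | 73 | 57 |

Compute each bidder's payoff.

Ren 0, Ben 0, Zane 0, Uche 0, Quinn 14, Vera 0, Aditya 0.

Ranking the bids: Quinn 117 > Zane 103 > Vera 89 > Ren 74 > Uche 66 > Aditya 57 > Ben 20.
Quinn has the top bid and wins; the price is the second-highest bid, 103.
Quinn's payoff = 117 − 103 = 14. All other bidders lose, so their payoff is 0.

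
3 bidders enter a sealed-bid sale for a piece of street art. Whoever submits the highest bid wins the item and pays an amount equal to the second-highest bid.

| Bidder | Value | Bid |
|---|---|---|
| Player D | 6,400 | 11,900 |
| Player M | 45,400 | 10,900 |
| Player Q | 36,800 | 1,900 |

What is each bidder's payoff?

Bids in descending order: Player D 11,900 > Player M 10,900 > Player Q 1,900.
Player D has the top bid and wins; the price is the second-highest bid, 10,900.
Player D's payoff = 6,400 − 10,900 = -4,500. All other bidders lose, so their payoff is 0.

Player D -4,500, Player M 0, Player Q 0.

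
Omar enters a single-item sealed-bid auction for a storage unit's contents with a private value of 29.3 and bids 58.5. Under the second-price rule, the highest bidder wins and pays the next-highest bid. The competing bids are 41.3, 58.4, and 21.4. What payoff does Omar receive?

Payoff = -29.1.

Highest competing bid: 58.4.
Omar's bid 58.5 is the highest overall, so Omar wins and pays the second-highest bid, 58.4.
Payoff = value − price = 29.3 − 58.4 = -29.1.
Overbidding won the item at a price above value — truthful bidding would have avoided this loss.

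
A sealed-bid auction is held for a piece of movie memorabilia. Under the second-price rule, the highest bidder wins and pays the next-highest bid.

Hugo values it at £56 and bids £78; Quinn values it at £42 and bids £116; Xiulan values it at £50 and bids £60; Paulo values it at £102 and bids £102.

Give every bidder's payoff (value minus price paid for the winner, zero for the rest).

Sorted high to low: Quinn £116; Paulo £102; Hugo £78; Xiulan £60.
Quinn has the top bid and wins; the price is the second-highest bid, £102.
Quinn's payoff = £42 − £102 = -£60. All other bidders lose, so their payoff is 0.

Payoffs: Hugo £0, Quinn -£60, Xiulan £0, Paulo £0.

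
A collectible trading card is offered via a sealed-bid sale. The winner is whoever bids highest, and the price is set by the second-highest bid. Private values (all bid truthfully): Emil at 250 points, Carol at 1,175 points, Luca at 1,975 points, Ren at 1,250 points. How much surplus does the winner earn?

Surplus = 725 points.

Bids in descending order: Luca 1,975 points; Ren 1,250 points; Carol 1,175 points; Emil 250 points.
Luca wins with the top bid and pays the second-highest, 1,250 points.
Surplus = 1,975 points − 1,250 points = 725 points.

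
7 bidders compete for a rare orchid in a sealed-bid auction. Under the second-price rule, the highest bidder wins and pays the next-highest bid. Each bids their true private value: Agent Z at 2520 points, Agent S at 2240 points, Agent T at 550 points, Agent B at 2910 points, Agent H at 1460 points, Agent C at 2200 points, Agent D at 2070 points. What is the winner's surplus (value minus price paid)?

Ordered from highest: Agent B 2910 points; Agent Z 2520 points; Agent S 2240 points; Agent C 2200 points; Agent D 2070 points; Agent H 1460 points; Agent T 550 points.
Agent B wins with the top bid and pays the second-highest, 2520 points.
Surplus = 2910 points − 2520 points = 390 points.

Winner's surplus: 390 points.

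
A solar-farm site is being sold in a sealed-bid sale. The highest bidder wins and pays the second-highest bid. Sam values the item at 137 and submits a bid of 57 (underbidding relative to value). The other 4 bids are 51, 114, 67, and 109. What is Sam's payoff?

Highest competing bid: 114.
Sam's bid 57 is not the highest, so Sam loses, pays nothing, and earns zero payoff.

0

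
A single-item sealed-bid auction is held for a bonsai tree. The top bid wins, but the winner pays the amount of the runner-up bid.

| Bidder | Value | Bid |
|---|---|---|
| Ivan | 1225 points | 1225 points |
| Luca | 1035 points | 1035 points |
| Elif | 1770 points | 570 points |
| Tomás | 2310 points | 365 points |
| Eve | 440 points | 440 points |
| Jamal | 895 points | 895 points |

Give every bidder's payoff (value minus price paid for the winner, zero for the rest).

Bids in descending order: Ivan 1225 points, then Luca 1035 points, then Jamal 895 points, then Elif 570 points, then Eve 440 points, then Tomás 365 points.
Ivan has the top bid and wins; the price is the second-highest bid, 1035 points.
Ivan's payoff = 1225 points − 1035 points = 190 points. All other bidders lose, so their payoff is 0.

Payoffs: Ivan 190 points, Luca 0 points, Elif 0 points, Tomás 0 points, Eve 0 points, Jamal 0 points.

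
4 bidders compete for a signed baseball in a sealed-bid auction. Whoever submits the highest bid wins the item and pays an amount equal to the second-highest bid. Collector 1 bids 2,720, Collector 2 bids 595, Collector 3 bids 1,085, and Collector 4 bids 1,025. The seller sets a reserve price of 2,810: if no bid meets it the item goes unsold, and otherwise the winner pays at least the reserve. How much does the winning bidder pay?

Bids in descending order: Collector 1 2,720; Collector 3 1,085; Collector 4 1,025; Collector 2 595.
The top bid 2,720 is below the reserve 2,810, so the item goes unsold and nothing is paid.

unsold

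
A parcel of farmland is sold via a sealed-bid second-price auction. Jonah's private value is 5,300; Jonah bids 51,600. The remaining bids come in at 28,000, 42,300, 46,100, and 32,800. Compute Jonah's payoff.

Highest competing bid: 46,100.
Jonah's bid 51,600 is the highest overall, so Jonah wins and pays the second-highest bid, 46,100.
Payoff = value − price = 5,300 − 46,100 = -40,800.

Payoff = -40,800.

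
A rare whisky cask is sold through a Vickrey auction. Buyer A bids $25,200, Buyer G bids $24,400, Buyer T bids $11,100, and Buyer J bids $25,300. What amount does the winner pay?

Ordered from highest: Buyer J $25,300; Buyer A $25,200; Buyer G $24,400; Buyer T $11,100.
Buyer J has the highest bid, so Buyer J wins.
The second-highest bid is $25,200, so that is what Buyer J pays.

Price paid: $25,200.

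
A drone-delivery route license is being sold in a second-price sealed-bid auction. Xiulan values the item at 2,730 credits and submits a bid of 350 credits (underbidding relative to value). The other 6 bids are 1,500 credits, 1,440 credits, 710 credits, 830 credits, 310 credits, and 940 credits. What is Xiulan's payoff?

Payoff = 0 credits.

Highest competing bid: 1,500 credits.
Xiulan's bid 350 credits is not the highest, so Xiulan loses, pays nothing, and earns zero payoff.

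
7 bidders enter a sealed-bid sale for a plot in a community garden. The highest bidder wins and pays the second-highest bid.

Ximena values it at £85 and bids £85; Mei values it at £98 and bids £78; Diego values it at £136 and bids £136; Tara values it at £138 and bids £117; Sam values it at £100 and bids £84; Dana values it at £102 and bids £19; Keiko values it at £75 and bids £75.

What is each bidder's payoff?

Ranking the bids: Diego £136 > Tara £117 > Ximena £85 > Sam £84 > Mei £78 > Keiko £75 > Dana £19.
Diego has the top bid and wins; the price is the second-highest bid, £117.
Diego's payoff = £136 − £117 = £19. All other bidders lose, so their payoff is 0.

Payoffs: Ximena £0, Mei £0, Diego £19, Tara £0, Sam £0, Dana £0, Keiko £0.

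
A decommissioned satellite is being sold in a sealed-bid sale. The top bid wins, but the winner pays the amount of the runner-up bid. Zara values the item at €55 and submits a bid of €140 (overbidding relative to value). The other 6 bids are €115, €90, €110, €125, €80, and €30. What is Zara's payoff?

-€70

Highest competing bid: €125.
Zara's bid €140 is the highest overall, so Zara wins and pays the second-highest bid, €125.
Payoff = value − price = €55 − €125 = -€70.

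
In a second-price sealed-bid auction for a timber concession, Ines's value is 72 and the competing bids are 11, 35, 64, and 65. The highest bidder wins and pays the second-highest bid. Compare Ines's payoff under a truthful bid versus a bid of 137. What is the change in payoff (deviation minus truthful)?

Payoff change: 0.

The highest competing bid is 65.
Bidding truthfully at 72: Ines has the top bid, wins, and pays the second-highest bid 65. Payoff = 72 − 65 = 7.
Bidding 137: Ines has the top bid, wins, and pays the second-highest bid 65. Payoff = 72 − 65 = 7.
Change = 7 − 7 = 0.
The bid only affects whether you win, not the price — here both bids land on the same side of the top rival bid, so the deviation is payoff-neutral.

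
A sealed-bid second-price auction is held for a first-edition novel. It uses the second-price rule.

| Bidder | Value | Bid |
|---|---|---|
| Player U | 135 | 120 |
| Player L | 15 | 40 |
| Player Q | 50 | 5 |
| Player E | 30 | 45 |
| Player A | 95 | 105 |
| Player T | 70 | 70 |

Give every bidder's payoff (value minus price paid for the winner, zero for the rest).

Payoffs: Player U 30, Player L 0, Player Q 0, Player E 0, Player A 0, Player T 0.

Sorted high to low: Player U 120; Player A 105; Player T 70; Player E 45; Player L 40; Player Q 5.
Player U has the top bid and wins; the price is the second-highest bid, 105.
Player U's payoff = 135 − 105 = 30. All other bidders lose, so their payoff is 0.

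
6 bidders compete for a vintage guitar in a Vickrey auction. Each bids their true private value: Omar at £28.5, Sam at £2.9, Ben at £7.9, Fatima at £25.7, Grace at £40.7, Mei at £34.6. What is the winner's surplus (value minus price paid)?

Sorted high to low: Grace £40.7; Mei £34.6; Omar £28.5; Fatima £25.7; Ben £7.9; Sam £2.9.
Grace wins with the top bid and pays the second-highest, £34.6.
Surplus = £40.7 − £34.6 = £6.1.

£6.1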